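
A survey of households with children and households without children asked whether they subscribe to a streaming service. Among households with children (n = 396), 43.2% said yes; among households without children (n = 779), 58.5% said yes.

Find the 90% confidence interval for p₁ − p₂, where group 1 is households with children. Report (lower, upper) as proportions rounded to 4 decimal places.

(-0.2032, -0.1028)

SE₁ = √(p̂₁(1−p̂₁)/n₁) = √(0.4320·0.5680/396) = 0.02489; SE₂ = √(0.5850·0.4150/779) = 0.01765.
Independent samples: SE of the difference = √(SE₁² + SE₂²) = √(0.0006195121 + 0.0003115225) = 0.03051.
z* for 90% confidence is 1.645, so the margin of error is 1.645 × 0.03051 = 0.05019.
Point estimate p̂₁ − p̂₂ = 0.4320 − 0.5850 = -0.1530.
-0.1530 ± 0.05019 → (-0.2032, -0.1028).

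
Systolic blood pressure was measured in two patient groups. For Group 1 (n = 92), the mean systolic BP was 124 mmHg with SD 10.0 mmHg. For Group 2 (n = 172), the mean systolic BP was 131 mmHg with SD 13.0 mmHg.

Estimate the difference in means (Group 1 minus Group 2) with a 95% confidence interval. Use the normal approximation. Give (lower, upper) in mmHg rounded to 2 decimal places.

(-9.82, -4.18)

Standard errors of each mean: 10.0/√92 = 1.0426 and 13.0/√172 = 0.9912.
SE(x̄₁ − x̄₂) = √(1.0426² + 0.9912²) = 1.4386 for independent samples with unequal variances.
With z* = 1.960, the margin is 1.960 × 1.4386 = 2.8197.
x̄₁ − x̄₂ = 124 − 131 = -7.0000; the interval is -7.0000 ± 2.8197 = (-9.82, -4.18).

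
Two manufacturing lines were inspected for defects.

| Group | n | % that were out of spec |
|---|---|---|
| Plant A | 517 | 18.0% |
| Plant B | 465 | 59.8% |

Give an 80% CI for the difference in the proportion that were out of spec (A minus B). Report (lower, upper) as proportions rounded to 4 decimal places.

(-0.4543, -0.3817)

The two standard errors are √(0.1800×0.8200/517) = 0.01690 and √(0.5980×0.4020/465) = 0.02274.
Because the samples are independent, SE_diff = √(0.01690² + 0.02274²) = 0.02833.
Using z* = 1.282 for 80%, ME = 1.282 × 0.02833 = 0.03632.
p̂₁ − p̂₂ = -0.4180; interval -0.4180 ± 0.03632 gives (-0.4543, -0.3817).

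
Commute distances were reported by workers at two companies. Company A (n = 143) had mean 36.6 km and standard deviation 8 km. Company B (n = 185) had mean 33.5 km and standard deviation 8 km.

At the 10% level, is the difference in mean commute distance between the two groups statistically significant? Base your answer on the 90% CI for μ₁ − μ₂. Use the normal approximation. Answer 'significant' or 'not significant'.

SE₁ = s₁/√n₁ = 8/√143 = 0.6690; SE₂ = 8/√185 = 0.5882.
Independent samples, unequal variances: SE_diff = √(SE₁² + SE₂²) = √(0.447561 + 0.34597924) = 0.8908.
z* = 1.645, so margin of error = 1.645 × 0.8908 = 1.4654.
Difference in means = 36.6 − 33.5 = 3.1000.
3.1000 ± 1.4654 → (1.6346, 4.5654).
The interval (1.6346, 4.5654) does not contain 0, so the difference is significant.

significant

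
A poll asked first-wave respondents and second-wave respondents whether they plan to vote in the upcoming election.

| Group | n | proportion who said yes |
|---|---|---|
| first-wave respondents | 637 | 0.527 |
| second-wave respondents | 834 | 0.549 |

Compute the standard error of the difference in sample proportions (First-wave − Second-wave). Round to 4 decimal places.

Each SE is √(p̂(1−p̂)/n): √(0.5270·0.4730/637) = 0.01978 and √(0.5490·0.4510/834) = 0.01723.
SE(p̂₁ − p̂₂) = √(SE₁² + SE₂²) = √(0.0003912484 + 0.0002968729) = 0.02623, since the two samples are independent.

0.0262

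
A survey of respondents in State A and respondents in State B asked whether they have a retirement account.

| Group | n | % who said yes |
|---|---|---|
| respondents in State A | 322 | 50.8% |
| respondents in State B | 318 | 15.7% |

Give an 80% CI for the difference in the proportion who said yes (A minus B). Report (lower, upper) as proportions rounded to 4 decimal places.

The two standard errors are √(0.5080×0.4920/322) = 0.02786 and √(0.1570×0.8430/318) = 0.02040.
Because the samples are independent, SE_diff = √(0.02786² + 0.02040²) = 0.03453.
Using z* = 1.282 for 80%, ME = 1.282 × 0.03453 = 0.04427.
p̂₁ − p̂₂ = 0.3510; interval 0.3510 ± 0.04427 gives (0.3067, 0.3953).

(0.3067, 0.3953)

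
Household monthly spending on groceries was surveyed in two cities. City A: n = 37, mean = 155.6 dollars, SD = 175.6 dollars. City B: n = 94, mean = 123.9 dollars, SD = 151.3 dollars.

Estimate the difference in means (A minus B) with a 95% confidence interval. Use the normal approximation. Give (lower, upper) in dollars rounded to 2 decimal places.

Standard errors of each mean: 175.6/√37 = 28.8685 and 151.3/√94 = 15.6054.
SE(x̄₁ − x̄₂) = √(28.8685² + 15.6054²) = 32.8164 for independent samples with unequal variances.
With z* = 1.960, the margin is 1.960 × 32.8164 = 64.3201.
x̄₁ − x̄₂ = 155.6 − 123.9 = 31.7000; the interval is 31.7000 ± 64.3201 = (-32.62, 96.02).

(-32.62, 96.02)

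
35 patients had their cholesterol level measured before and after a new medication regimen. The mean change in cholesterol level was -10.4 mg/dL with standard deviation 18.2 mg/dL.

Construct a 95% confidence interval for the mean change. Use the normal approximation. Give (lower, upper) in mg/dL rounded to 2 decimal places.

(-16.43, -4.37)

This is a matched-pairs design, so SE = s_d/√n = 18.2/√35 = 3.0764.
Margin = 1.960 × 3.0764 = 6.0297; the interval is -10.4 ± 6.0297 = (-16.43, -4.37).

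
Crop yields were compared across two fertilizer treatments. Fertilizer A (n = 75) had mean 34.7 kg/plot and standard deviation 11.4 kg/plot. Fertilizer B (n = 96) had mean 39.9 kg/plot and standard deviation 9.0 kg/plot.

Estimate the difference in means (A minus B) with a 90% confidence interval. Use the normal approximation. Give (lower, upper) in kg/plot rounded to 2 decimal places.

(-7.84, -2.56)

SE₁ = s₁/√n₁ = 11.4/√75 = 1.3164; SE₂ = 9.0/√96 = 0.9186.
Independent samples, unequal variances: SE_diff = √(SE₁² + SE₂²) = √(1.73290896 + 0.84382596) = 1.6052.
z* = 1.645, so margin of error = 1.645 × 1.6052 = 2.6406.
Difference in means = 34.7 − 39.9 = -5.2000.
-5.2000 ± 2.6406 → (-7.84, -2.56).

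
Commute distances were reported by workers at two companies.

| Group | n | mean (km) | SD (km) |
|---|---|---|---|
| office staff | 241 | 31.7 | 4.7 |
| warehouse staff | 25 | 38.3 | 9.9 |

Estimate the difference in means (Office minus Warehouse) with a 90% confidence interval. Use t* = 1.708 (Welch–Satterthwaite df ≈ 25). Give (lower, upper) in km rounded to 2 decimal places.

(-10.02, -3.18)

Per-group SEs: s₁/√n₁ = 4.7/√241 = 0.3028, s₂/√n₂ = 9.9/√25 = 1.9800.
Unpooled SE of the difference: √(0.09168784 + 3.9204) = 2.0030.
Margin of error = t* · SE = 1.708 × 2.0030 = 3.4211.
x̄₁ − x̄₂ = 31.7 − 38.3 = -6.6000.
CI: -6.6000 ± 3.4211 = (-10.02, -3.18).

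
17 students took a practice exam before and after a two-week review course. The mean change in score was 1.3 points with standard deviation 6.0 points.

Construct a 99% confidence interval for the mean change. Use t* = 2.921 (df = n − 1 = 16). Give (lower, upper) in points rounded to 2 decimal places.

Paired design: SE = s_d/√n = 6.0/√17 = 1.4552.
t* = 2.921; margin of error = 2.921 × 1.4552 = 4.2506.
1.3 ± 4.2506 → (-2.95, 5.55).

(-2.95, 5.55)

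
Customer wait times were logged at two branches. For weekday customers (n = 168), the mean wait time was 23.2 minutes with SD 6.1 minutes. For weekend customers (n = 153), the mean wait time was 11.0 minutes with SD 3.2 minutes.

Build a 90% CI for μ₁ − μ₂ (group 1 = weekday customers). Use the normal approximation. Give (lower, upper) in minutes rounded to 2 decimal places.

(11.32, 13.08)

Per-group SEs: s₁/√n₁ = 6.1/√168 = 0.4706, s₂/√n₂ = 3.2/√153 = 0.2587.
Unpooled SE of the difference: √(0.22146436 + 0.06692569) = 0.5370.
Margin of error = z* · SE = 1.645 × 0.5370 = 0.8834.
x̄₁ − x̄₂ = 23.2 − 11.0 = 12.2000.
CI: 12.2000 ± 0.8834 = (11.32, 13.08).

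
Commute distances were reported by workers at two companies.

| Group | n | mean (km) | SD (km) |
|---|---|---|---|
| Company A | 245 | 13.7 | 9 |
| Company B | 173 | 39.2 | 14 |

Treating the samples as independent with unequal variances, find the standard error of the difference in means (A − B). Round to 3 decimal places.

Standard errors of each mean: 9/√245 = 0.5750 and 14/√173 = 1.0644.
SE(x̄₁ − x̄₂) = √(0.5750² + 1.0644²) = 1.2098 for independent samples with unequal variances.

1.210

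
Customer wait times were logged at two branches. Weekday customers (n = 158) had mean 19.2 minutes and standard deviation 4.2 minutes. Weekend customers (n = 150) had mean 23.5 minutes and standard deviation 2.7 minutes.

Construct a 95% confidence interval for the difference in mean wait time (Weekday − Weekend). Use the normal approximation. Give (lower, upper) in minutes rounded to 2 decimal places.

(-5.08, -3.52)

SE₁ = s₁/√n₁ = 4.2/√158 = 0.3341; SE₂ = 2.7/√150 = 0.2205.
Independent samples, unequal variances: SE_diff = √(SE₁² + SE₂²) = √(0.11162281 + 0.04862025) = 0.4003.
z* = 1.960, so margin of error = 1.960 × 0.4003 = 0.7846.
Difference in means = 19.2 − 23.5 = -4.3000.
-4.3000 ± 0.7846 → (-5.08, -3.52).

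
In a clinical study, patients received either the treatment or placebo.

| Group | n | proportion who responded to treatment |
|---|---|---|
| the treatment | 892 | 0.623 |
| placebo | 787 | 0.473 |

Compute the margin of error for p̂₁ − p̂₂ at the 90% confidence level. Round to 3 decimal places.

0.040

Each SE is √(p̂(1−p̂)/n): √(0.6230·0.3770/892) = 0.01623 and √(0.4730·0.5270/787) = 0.01780.
SE(p̂₁ − p̂₂) = √(SE₁² + SE₂²) = √(0.0002634129 + 0.00031684) = 0.02409, since the two samples are independent.
At 90% confidence z* = 1.645; margin = 1.645 × 0.02409 = 0.03963.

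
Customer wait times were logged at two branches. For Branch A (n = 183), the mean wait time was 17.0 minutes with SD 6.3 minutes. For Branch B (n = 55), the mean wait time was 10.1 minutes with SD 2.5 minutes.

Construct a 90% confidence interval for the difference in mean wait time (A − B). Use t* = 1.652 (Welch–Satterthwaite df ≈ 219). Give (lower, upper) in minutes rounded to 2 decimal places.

(5.95, 7.85)

SE₁ = s₁/√n₁ = 6.3/√183 = 0.4657; SE₂ = 2.5/√55 = 0.3371.
Independent samples, unequal variances: SE_diff = √(SE₁² + SE₂²) = √(0.21687649 + 0.11363641) = 0.5749.
t* = 1.652, so margin of error = 1.652 × 0.5749 = 0.9497.
Difference in means = 17.0 − 10.1 = 6.9000.
6.9000 ± 0.9497 → (5.95, 7.85).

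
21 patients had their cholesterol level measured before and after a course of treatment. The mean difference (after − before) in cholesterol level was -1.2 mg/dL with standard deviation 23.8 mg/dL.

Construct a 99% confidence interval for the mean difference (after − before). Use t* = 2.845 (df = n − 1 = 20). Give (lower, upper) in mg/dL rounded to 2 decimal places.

(-15.98, 13.58)

Paired design: SE = s_d/√n = 23.8/√21 = 5.1936.
t* = 2.845; margin of error = 2.845 × 5.1936 = 14.7758.
-1.2 ± 14.7758 → (-15.98, 13.58).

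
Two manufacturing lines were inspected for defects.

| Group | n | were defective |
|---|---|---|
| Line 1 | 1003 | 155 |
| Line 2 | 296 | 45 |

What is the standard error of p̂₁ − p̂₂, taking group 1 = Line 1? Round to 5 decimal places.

0.02379

p̂₁ = 155/1003 = 0.1545 and p̂₂ = 45/296 = 0.1520.
SE₁ = √(p̂₁(1−p̂₁)/n₁) = √(0.1545·0.8455/1003) = 0.01141; SE₂ = √(0.1520·0.8480/296) = 0.02087.
Independent samples: SE of the difference = √(SE₁² + SE₂²) = √(0.0001301881 + 0.0004355569) = 0.02379.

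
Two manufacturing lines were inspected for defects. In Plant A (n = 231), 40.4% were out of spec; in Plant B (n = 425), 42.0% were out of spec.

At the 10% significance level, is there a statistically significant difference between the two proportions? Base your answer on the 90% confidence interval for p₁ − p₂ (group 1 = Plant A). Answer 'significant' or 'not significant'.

The two standard errors are √(0.4040×0.5960/231) = 0.03229 and √(0.4200×0.5800/425) = 0.02394.
Because the samples are independent, SE_diff = √(0.03229² + 0.02394²) = 0.04020.
Using z* = 1.645 for 90%, ME = 1.645 × 0.04020 = 0.06613.
p̂₁ − p̂₂ = -0.0160; interval -0.0160 ± 0.06613 gives (-0.08213, 0.05013).
The interval (-0.08213, 0.05013) contains 0, so the difference is not significant.

not significant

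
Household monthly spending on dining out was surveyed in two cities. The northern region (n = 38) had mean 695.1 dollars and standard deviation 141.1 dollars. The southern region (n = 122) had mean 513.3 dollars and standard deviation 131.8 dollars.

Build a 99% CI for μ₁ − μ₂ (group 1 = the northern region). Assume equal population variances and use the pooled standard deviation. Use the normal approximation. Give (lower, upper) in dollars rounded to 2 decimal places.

Pooled variance s_p² = [37·141.1² + 121·131.8²] / (38+122−2) = 17965.5747, so s_p = 134.0357.
SE_diff = s_p·√(1/n₁ + 1/n₂) = 134.0357·√(1/38 + 1/122) = 24.9005.
z* = 2.576; margin = 2.576 × 24.9005 = 64.1437.
Difference = 695.1 − 513.3 = 181.8000.
181.8000 ± 64.1437 → (117.66, 245.94).

(117.66, 245.94)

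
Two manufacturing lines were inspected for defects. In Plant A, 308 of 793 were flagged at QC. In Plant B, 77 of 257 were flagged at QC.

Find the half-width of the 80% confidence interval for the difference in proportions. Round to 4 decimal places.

First, p̂₁ = 308/793 = 0.3884; p̂₂ = 77/257 = 0.2996.
The two standard errors are √(0.3884×0.6116/793) = 0.01731 and √(0.2996×0.7004/257) = 0.02857.
Because the samples are independent, SE_diff = √(0.01731² + 0.02857²) = 0.03340.
Using z* = 1.282 for 80%, ME = 1.282 × 0.03340 = 0.04282.

0.0428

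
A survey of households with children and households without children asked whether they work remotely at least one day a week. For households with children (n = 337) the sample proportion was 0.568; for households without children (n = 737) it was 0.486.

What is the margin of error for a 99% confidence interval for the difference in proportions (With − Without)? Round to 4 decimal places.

0.0841

SE₁ = √(p̂₁(1−p̂₁)/n₁) = √(0.5680·0.4320/337) = 0.02698; SE₂ = √(0.4860·0.5140/737) = 0.01841.
Independent samples: SE of the difference = √(SE₁² + SE₂²) = √(0.0007279204 + 0.0003389281) = 0.03266.
z* for 99% confidence is 2.576, so the margin of error is 2.576 × 0.03266 = 0.08413.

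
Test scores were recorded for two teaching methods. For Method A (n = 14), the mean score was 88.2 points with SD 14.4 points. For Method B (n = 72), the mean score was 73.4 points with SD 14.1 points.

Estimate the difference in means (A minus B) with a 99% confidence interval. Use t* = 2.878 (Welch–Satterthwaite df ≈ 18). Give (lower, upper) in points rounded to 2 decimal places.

Per-group SEs: s₁/√n₁ = 14.4/√14 = 3.8486, s₂/√n₂ = 14.1/√72 = 1.6617.
Unpooled SE of the difference: √(14.81172196 + 2.76124689) = 4.1920.
Margin of error = t* · SE = 2.878 × 4.1920 = 12.0646.
x̄₁ − x̄₂ = 88.2 − 73.4 = 14.8000.
CI: 14.8000 ± 12.0646 = (2.74, 26.86).

(2.74, 26.86)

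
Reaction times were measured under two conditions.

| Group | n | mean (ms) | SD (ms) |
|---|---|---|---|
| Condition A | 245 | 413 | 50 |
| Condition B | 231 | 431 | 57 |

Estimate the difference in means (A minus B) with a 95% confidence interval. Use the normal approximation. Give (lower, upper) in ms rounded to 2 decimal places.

(-27.66, -8.34)

Per-group SEs: s₁/√n₁ = 50/√245 = 3.1944, s₂/√n₂ = 57/√231 = 3.7503.
Unpooled SE of the difference: √(10.20419136 + 14.06475009) = 4.9264.
Margin of error = z* · SE = 1.960 × 4.9264 = 9.6557.
x̄₁ − x̄₂ = 413 − 431 = -18.0000.
CI: -18.0000 ± 9.6557 = (-27.66, -8.34).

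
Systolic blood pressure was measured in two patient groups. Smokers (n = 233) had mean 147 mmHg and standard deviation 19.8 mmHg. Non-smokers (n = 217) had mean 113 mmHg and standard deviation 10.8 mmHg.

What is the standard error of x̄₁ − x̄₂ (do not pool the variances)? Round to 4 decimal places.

SE₁ = s₁/√n₁ = 19.8/√233 = 1.2971; SE₂ = 10.8/√217 = 0.7332.
Independent samples, unequal variances: SE_diff = √(SE₁² + SE₂²) = √(1.68246841 + 0.53758224) = 1.4900.

1.4900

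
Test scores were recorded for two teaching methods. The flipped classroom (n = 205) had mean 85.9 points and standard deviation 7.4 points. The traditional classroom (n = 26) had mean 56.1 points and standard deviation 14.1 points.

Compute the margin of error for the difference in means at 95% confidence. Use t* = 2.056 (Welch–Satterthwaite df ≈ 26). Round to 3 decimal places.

SE₁ = s₁/√n₁ = 7.4/√205 = 0.5168; SE₂ = 14.1/√26 = 2.7652.
Independent samples, unequal variances: SE_diff = √(SE₁² + SE₂²) = √(0.26708224 + 7.64633104) = 2.8131.
t* = 2.056, so margin of error = 2.056 × 2.8131 = 5.7837.

5.784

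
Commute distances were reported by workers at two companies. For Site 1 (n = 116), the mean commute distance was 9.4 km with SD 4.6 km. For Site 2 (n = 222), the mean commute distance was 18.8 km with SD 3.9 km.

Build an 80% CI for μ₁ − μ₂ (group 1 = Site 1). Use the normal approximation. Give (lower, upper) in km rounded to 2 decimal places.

SE₁ = s₁/√n₁ = 4.6/√116 = 0.4271; SE₂ = 3.9/√222 = 0.2618.
Independent samples, unequal variances: SE_diff = √(SE₁² + SE₂²) = √(0.18241441 + 0.06853924) = 0.5010.
z* = 1.282, so margin of error = 1.282 × 0.5010 = 0.6423.
Difference in means = 9.4 − 18.8 = -9.4000.
-9.4000 ± 0.6423 → (-10.04, -8.76).

(-10.04, -8.76)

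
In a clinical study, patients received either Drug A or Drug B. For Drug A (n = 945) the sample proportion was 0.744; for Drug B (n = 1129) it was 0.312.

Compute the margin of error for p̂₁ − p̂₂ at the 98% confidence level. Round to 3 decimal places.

The two standard errors are √(0.7440×0.2560/945) = 0.01420 and √(0.3120×0.6880/1129) = 0.01379.
Because the samples are independent, SE_diff = √(0.01420² + 0.01379²) = 0.01979.
Using z* = 2.326 for 98%, ME = 2.326 × 0.01979 = 0.04603.

0.046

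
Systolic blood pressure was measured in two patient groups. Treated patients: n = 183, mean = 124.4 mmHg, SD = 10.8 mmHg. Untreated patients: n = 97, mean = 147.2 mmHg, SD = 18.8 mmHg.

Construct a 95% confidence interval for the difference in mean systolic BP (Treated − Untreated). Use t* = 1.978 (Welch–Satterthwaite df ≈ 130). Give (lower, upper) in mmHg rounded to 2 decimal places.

Per-group SEs: s₁/√n₁ = 10.8/√183 = 0.7984, s₂/√n₂ = 18.8/√97 = 1.9089.
Unpooled SE of the difference: √(0.63744256 + 3.64389921) = 2.0691.
Margin of error = t* · SE = 1.978 × 2.0691 = 4.0927.
x̄₁ − x̄₂ = 124.4 − 147.2 = -22.8000.
CI: -22.8000 ± 4.0927 = (-26.89, -18.71).

(-26.89, -18.71)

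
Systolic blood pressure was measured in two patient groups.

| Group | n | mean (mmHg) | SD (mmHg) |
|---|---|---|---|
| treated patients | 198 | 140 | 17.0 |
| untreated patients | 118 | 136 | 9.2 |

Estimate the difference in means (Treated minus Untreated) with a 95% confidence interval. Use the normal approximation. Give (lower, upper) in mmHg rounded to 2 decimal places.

(1.11, 6.89)

Per-group SEs: s₁/√n₁ = 17.0/√198 = 1.2081, s₂/√n₂ = 9.2/√118 = 0.8469.
Unpooled SE of the difference: √(1.45950561 + 0.71723961) = 1.4754.
Margin of error = z* · SE = 1.960 × 1.4754 = 2.8918.
x̄₁ − x̄₂ = 140 − 136 = 4.0000.
CI: 4.0000 ± 2.8918 = (1.11, 6.89).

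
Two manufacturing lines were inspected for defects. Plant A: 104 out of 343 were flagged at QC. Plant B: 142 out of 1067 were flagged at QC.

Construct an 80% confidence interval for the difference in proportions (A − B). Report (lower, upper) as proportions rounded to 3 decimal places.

Sample proportions: 104/343 = 0.3032, 142/1067 = 0.1331.
Each SE is √(p̂(1−p̂)/n): √(0.3032·0.6968/343) = 0.02482 and √(0.1331·0.8669/1067) = 0.01040.
SE(p̂₁ − p̂₂) = √(SE₁² + SE₂²) = √(0.0006160324 + 0.00010816) = 0.02691, since the two samples are independent.
At 80% confidence z* = 1.282; margin = 1.282 × 0.02691 = 0.03450.
The difference is 0.3032 − 0.1331 = 0.1701, so the interval is 0.1701 ± 0.03450 = (0.136, 0.205).

(0.136, 0.205)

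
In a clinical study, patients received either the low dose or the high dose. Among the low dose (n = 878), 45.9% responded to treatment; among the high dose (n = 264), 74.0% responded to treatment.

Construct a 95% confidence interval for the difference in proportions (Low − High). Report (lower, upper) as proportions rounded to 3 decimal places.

Each SE is √(p̂(1−p̂)/n): √(0.4590·0.5410/878) = 0.01682 and √(0.7400·0.2600/264) = 0.02700.
SE(p̂₁ − p̂₂) = √(SE₁² + SE₂²) = √(0.0002829124 + 0.000729) = 0.03181, since the two samples are independent.
At 95% confidence z* = 1.960; margin = 1.960 × 0.03181 = 0.06235.
The difference is 0.4590 − 0.7400 = -0.2810, so the interval is -0.2810 ± 0.06235 = (-0.343, -0.219).

(-0.343, -0.219)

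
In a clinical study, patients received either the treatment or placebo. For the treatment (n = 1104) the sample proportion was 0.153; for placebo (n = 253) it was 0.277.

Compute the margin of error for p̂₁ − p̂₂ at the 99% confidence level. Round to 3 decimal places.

0.078

SE₁ = √(p̂₁(1−p̂₁)/n₁) = √(0.1530·0.8470/1104) = 0.01083; SE₂ = √(0.2770·0.7230/253) = 0.02814.
Independent samples: SE of the difference = √(SE₁² + SE₂²) = √(0.0001172889 + 0.0007918596) = 0.03015.
z* for 99% confidence is 2.576, so the margin of error is 2.576 × 0.03015 = 0.07767.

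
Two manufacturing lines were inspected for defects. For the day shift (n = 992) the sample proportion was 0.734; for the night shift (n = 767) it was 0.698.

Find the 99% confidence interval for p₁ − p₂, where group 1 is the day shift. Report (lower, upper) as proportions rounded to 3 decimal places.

(-0.020, 0.092)

Each SE is √(p̂(1−p̂)/n): √(0.7340·0.2660/992) = 0.01403 and √(0.6980·0.3020/767) = 0.01658.
SE(p̂₁ − p̂₂) = √(SE₁² + SE₂²) = √(0.0001968409 + 0.0002748964) = 0.02172, since the two samples are independent.
At 99% confidence z* = 2.576; margin = 2.576 × 0.02172 = 0.05595.
The difference is 0.7340 − 0.6980 = 0.0360, so the interval is 0.0360 ± 0.05595 = (-0.020, 0.092).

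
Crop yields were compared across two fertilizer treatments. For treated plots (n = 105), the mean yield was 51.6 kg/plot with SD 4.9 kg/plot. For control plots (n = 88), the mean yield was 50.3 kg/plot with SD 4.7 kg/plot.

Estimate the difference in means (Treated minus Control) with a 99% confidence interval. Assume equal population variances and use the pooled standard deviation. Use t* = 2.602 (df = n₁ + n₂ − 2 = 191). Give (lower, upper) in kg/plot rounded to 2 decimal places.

(-0.51, 3.11)

s_p = √[((n₁−1)s₁² + (n₂−1)s₂²)/(n₁+n₂−2)] = √[(104·4.9² + 87·4.7²)/191] = 4.8099.
SE = 4.8099·√(1/105 + 1/88) = 0.6952.
With t* = 2.602, margin = 2.602 × 0.6952 = 1.8089.
x̄₁ − x̄₂ = 51.6 − 50.3 = 1.3000; interval 1.3000 ± 1.8089 = (-0.51, 3.11).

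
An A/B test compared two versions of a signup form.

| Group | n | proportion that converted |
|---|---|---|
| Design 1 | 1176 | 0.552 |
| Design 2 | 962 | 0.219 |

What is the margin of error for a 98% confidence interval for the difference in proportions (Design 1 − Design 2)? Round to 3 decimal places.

0.046

Each SE is √(p̂(1−p̂)/n): √(0.5520·0.4480/1176) = 0.01450 and √(0.2190·0.7810/962) = 0.01333.
SE(p̂₁ − p̂₂) = √(SE₁² + SE₂²) = √(0.00021025 + 0.0001776889) = 0.01970, since the two samples are independent.
At 98% confidence z* = 2.326; margin = 2.326 × 0.01970 = 0.04582.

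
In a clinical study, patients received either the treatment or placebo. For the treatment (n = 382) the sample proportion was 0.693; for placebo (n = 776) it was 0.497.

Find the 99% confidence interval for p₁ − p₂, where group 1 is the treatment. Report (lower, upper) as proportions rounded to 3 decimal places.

(0.120, 0.272)

The two standard errors are √(0.6930×0.3070/382) = 0.02360 and √(0.4970×0.5030/776) = 0.01795.
Because the samples are independent, SE_diff = √(0.02360² + 0.01795²) = 0.02965.
Using z* = 2.576 for 99%, ME = 2.576 × 0.02965 = 0.07638.
p̂₁ − p̂₂ = 0.1960; interval 0.1960 ± 0.07638 gives (0.120, 0.272).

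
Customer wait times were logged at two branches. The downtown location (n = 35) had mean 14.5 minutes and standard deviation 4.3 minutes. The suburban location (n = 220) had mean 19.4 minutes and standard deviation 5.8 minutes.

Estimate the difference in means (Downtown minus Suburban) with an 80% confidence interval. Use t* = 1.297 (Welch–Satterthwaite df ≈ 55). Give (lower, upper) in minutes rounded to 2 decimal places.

Per-group SEs: s₁/√n₁ = 4.3/√35 = 0.7268, s₂/√n₂ = 5.8/√220 = 0.3910.
Unpooled SE of the difference: √(0.52823824 + 0.152881) = 0.8253.
Margin of error = t* · SE = 1.297 × 0.8253 = 1.0704.
x̄₁ − x̄₂ = 14.5 − 19.4 = -4.9000.
CI: -4.9000 ± 1.0704 = (-5.97, -3.83).

(-5.97, -3.83)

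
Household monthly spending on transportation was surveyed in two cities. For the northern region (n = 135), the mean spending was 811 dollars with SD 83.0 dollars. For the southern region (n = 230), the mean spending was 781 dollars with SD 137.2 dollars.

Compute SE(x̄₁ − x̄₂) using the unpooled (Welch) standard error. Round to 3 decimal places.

11.527

SE₁ = s₁/√n₁ = 83.0/√135 = 7.1435; SE₂ = 137.2/√230 = 9.0467.
Independent samples, unequal variances: SE_diff = √(SE₁² + SE₂²) = √(51.02959225 + 81.84278089) = 11.5270.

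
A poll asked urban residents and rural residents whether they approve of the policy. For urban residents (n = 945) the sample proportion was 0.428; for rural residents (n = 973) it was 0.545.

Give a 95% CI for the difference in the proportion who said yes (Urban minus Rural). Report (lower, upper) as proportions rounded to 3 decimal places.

(-0.161, -0.073)

The two standard errors are √(0.4280×0.5720/945) = 0.01610 and √(0.5450×0.4550/973) = 0.01596.
Because the samples are independent, SE_diff = √(0.01610² + 0.01596²) = 0.02267.
Using z* = 1.960 for 95%, ME = 1.960 × 0.02267 = 0.04443.
p̂₁ − p̂₂ = -0.1170; interval -0.1170 ± 0.04443 gives (-0.161, -0.073).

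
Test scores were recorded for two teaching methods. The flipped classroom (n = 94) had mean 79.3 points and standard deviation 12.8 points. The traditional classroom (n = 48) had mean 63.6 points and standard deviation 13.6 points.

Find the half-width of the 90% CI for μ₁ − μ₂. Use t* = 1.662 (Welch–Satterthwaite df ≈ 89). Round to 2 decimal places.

3.93

SE₁ = s₁/√n₁ = 12.8/√94 = 1.3202; SE₂ = 13.6/√48 = 1.9630.
Independent samples, unequal variances: SE_diff = √(SE₁² + SE₂²) = √(1.74292804 + 3.853369) = 2.3656.
t* = 1.662, so margin of error = 1.662 × 2.3656 = 3.9316.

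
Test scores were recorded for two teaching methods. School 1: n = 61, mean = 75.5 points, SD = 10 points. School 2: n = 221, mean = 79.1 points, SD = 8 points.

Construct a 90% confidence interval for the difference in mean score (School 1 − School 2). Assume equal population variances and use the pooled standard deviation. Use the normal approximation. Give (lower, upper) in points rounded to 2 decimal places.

(-5.61, -1.59)

Pooled variance s_p² = [60·10² + 220·8²] / (61+221−2) = 71.7143, so s_p = 8.4684.
SE_diff = s_p·√(1/n₁ + 1/n₂) = 8.4684·√(1/61 + 1/221) = 1.2248.
z* = 1.645; margin = 1.645 × 1.2248 = 2.0148.
Difference = 75.5 − 79.1 = -3.6000.
-3.6000 ± 2.0148 → (-5.61, -1.59).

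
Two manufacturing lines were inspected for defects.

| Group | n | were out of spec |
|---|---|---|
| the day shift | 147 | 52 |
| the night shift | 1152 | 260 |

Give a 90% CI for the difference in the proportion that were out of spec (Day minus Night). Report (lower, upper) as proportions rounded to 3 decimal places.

p̂₁ = 52/147 = 0.3537 and p̂₂ = 260/1152 = 0.2257.
SE₁ = √(p̂₁(1−p̂₁)/n₁) = √(0.3537·0.6463/147) = 0.03943; SE₂ = √(0.2257·0.7743/1152) = 0.01232.
Independent samples: SE of the difference = √(SE₁² + SE₂²) = √(0.0015547249 + 0.0001517824) = 0.04131.
z* for 90% confidence is 1.645, so the margin of error is 1.645 × 0.04131 = 0.06795.
Point estimate p̂₁ − p̂₂ = 0.3537 − 0.2257 = 0.1280.
0.1280 ± 0.06795 → (0.060, 0.196).

(0.060, 0.196)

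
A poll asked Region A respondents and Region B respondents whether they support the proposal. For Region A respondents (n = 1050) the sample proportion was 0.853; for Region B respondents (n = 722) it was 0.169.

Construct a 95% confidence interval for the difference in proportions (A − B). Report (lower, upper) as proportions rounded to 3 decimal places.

(0.649, 0.719)

SE₁ = √(p̂₁(1−p̂₁)/n₁) = √(0.8530·0.1470/1050) = 0.01093; SE₂ = √(0.1690·0.8310/722) = 0.01395.
Independent samples: SE of the difference = √(SE₁² + SE₂²) = √(0.0001194649 + 0.0001946025) = 0.01772.
z* for 95% confidence is 1.960, so the margin of error is 1.960 × 0.01772 = 0.03473.
Point estimate p̂₁ − p̂₂ = 0.8530 − 0.1690 = 0.6840.
0.6840 ± 0.03473 → (0.649, 0.719).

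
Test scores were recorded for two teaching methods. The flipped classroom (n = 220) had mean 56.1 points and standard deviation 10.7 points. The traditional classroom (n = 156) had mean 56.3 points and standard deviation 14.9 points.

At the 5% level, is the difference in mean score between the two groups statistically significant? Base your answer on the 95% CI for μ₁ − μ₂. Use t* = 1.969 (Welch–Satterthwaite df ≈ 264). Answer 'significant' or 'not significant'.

Per-group SEs: s₁/√n₁ = 10.7/√220 = 0.7214, s₂/√n₂ = 14.9/√156 = 1.1930.
Unpooled SE of the difference: √(0.52041796 + 1.423249) = 1.3942.
Margin of error = t* · SE = 1.969 × 1.3942 = 2.7452.
x̄₁ − x̄₂ = 56.1 − 56.3 = -0.2000.
CI: -0.2000 ± 2.7452 = (-2.9452, 2.5452).
The interval (-2.9452, 2.5452) contains 0, so the difference is not significant.

not significant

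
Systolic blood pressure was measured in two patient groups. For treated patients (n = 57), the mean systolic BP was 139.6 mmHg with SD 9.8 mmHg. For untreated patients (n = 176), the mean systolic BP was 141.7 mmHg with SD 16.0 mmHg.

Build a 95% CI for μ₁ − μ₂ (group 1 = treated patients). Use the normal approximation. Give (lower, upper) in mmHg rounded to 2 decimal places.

(-5.57, 1.37)

Standard errors of each mean: 9.8/√57 = 1.2980 and 16.0/√176 = 1.2060.
SE(x̄₁ − x̄₂) = √(1.2980² + 1.2060²) = 1.7718 for independent samples with unequal variances.
With z* = 1.960, the margin is 1.960 × 1.7718 = 3.4727.
x̄₁ − x̄₂ = 139.6 − 141.7 = -2.1000; the interval is -2.1000 ± 3.4727 = (-5.57, 1.37).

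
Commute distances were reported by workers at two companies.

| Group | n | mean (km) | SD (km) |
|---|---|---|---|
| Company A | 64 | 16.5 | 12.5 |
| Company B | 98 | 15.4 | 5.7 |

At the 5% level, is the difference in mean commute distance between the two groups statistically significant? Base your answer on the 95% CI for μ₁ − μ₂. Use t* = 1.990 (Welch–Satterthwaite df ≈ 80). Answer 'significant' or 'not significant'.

Per-group SEs: s₁/√n₁ = 12.5/√64 = 1.5625, s₂/√n₂ = 5.7/√98 = 0.5758.
Unpooled SE of the difference: √(2.44140625 + 0.33154564) = 1.6652.
Margin of error = t* · SE = 1.990 × 1.6652 = 3.3137.
x̄₁ − x̄₂ = 16.5 − 15.4 = 1.1000.
CI: 1.1000 ± 3.3137 = (-2.2137, 4.4137).
The interval (-2.2137, 4.4137) contains 0, so the difference is not significant.

not significant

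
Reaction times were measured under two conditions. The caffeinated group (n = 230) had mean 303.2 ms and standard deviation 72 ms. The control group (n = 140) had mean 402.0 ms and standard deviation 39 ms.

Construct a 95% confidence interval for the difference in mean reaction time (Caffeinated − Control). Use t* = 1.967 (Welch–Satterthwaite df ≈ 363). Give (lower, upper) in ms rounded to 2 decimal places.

(-110.17, -87.43)

Standard errors of each mean: 72/√230 = 4.7475 and 39/√140 = 3.2961.
SE(x̄₁ − x̄₂) = √(4.7475² + 3.2961²) = 5.7795 for independent samples with unequal variances.
With t* = 1.967, the margin is 1.967 × 5.7795 = 11.3683.
x̄₁ − x̄₂ = 303.2 − 402.0 = -98.8000; the interval is -98.8000 ± 11.3683 = (-110.17, -87.43).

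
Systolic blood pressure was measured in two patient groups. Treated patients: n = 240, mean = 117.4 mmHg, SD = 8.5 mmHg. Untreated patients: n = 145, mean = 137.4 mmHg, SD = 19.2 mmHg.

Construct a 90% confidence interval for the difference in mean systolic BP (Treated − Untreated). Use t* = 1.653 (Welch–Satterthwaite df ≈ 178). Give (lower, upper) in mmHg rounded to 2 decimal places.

(-22.79, -17.21)

SE₁ = s₁/√n₁ = 8.5/√240 = 0.5487; SE₂ = 19.2/√145 = 1.5945.
Independent samples, unequal variances: SE_diff = √(SE₁² + SE₂²) = √(0.30107169 + 2.54243025) = 1.6863.
t* = 1.653, so margin of error = 1.653 × 1.6863 = 2.7875.
Difference in means = 117.4 − 137.4 = -20.0000.
-20.0000 ± 2.7875 → (-22.79, -17.21).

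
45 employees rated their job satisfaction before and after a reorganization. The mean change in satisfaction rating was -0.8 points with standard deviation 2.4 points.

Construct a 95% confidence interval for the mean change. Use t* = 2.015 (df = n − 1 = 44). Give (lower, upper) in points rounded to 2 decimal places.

Paired design: SE = s_d/√n = 2.4/√45 = 0.3578.
t* = 2.015; margin of error = 2.015 × 0.3578 = 0.7210.
-0.8 ± 0.7210 → (-1.52, -0.08).

(-1.52, -0.08)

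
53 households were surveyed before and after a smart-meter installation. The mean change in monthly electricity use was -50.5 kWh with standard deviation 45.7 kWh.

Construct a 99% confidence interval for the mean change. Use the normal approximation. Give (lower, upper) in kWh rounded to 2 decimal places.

(-66.67, -34.33)

This is a matched-pairs design, so SE = s_d/√n = 45.7/√53 = 6.2774.
Margin = 2.576 × 6.2774 = 16.1706; the interval is -50.5 ± 16.1706 = (-66.67, -34.33).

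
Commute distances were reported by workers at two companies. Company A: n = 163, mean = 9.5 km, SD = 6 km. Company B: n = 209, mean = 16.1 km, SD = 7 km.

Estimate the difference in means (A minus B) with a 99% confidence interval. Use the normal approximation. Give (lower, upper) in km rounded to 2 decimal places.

(-8.34, -4.86)

Standard errors of each mean: 6/√163 = 0.4700 and 7/√209 = 0.4842.
SE(x̄₁ − x̄₂) = √(0.4700² + 0.4842²) = 0.6748 for independent samples with unequal variances.
With z* = 2.576, the margin is 2.576 × 0.6748 = 1.7383.
x̄₁ − x̄₂ = 9.5 − 16.1 = -6.6000; the interval is -6.6000 ± 1.7383 = (-8.34, -4.86).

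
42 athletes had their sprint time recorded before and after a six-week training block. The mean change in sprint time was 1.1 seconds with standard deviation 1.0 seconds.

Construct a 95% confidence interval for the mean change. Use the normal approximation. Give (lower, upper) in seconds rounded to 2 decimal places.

Paired design: SE = s_d/√n = 1.0/√42 = 0.1543.
z* = 1.960; margin of error = 1.960 × 0.1543 = 0.3024.
1.1 ± 0.3024 → (0.80, 1.40).

(0.80, 1.40)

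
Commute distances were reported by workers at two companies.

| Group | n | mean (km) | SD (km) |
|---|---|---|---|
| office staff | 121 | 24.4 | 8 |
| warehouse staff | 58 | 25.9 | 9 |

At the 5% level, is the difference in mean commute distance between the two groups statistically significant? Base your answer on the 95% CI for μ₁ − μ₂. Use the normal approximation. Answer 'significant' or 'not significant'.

not significant

SE₁ = s₁/√n₁ = 8/√121 = 0.7273; SE₂ = 9/√58 = 1.1818.
Independent samples, unequal variances: SE_diff = √(SE₁² + SE₂²) = √(0.52896529 + 1.39665124) = 1.3877.
z* = 1.960, so margin of error = 1.960 × 1.3877 = 2.7199.
Difference in means = 24.4 − 25.9 = -1.5000.
-1.5000 ± 2.7199 → (-4.2199, 1.2199).
The interval (-4.2199, 1.2199) contains 0, so the difference is not significant.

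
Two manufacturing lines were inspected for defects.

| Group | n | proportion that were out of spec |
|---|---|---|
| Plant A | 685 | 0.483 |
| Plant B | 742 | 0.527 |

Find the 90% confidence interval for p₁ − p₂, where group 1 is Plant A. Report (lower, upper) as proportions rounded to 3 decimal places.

(-0.088, 0.000)

SE₁ = √(p̂₁(1−p̂₁)/n₁) = √(0.4830·0.5170/685) = 0.01909; SE₂ = √(0.5270·0.4730/742) = 0.01833.
Independent samples: SE of the difference = √(SE₁² + SE₂²) = √(0.0003644281 + 0.0003359889) = 0.02647.
z* for 90% confidence is 1.645, so the margin of error is 1.645 × 0.02647 = 0.04354.
Point estimate p̂₁ − p̂₂ = 0.4830 − 0.5270 = -0.0440.
-0.0440 ± 0.04354 → (-0.088, 0.000).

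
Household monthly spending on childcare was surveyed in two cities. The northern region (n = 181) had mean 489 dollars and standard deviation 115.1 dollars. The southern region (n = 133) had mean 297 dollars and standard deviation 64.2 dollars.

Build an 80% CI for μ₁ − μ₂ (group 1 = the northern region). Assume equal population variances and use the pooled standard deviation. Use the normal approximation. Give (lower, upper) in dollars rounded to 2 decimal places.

(177.81, 206.19)

Pooled variance s_p² = [180·115.1² + 132·64.2²] / (181+133−2) = 9386.8535, so s_p = 96.8858.
SE_diff = s_p·√(1/n₁ + 1/n₂) = 96.8858·√(1/181 + 1/133) = 11.0652.
z* = 1.282; margin = 1.282 × 11.0652 = 14.1856.
Difference = 489 − 297 = 192.0000.
192.0000 ± 14.1856 → (177.81, 206.19).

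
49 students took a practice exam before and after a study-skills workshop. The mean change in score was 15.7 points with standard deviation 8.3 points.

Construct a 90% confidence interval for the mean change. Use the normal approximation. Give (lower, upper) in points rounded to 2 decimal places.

Paired design: SE = s_d/√n = 8.3/√49 = 1.1857.
z* = 1.645; margin of error = 1.645 × 1.1857 = 1.9505.
15.7 ± 1.9505 → (13.75, 17.65).

(13.75, 17.65)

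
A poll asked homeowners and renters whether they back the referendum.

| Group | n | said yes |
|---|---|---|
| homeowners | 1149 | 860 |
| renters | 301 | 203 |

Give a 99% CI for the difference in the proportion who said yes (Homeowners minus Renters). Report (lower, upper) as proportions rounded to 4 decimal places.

Sample proportions: 860/1149 = 0.7485, 203/301 = 0.6744.
Each SE is √(p̂(1−p̂)/n): √(0.7485·0.2515/1149) = 0.01280 and √(0.6744·0.3256/301) = 0.02701.
SE(p̂₁ − p̂₂) = √(SE₁² + SE₂²) = √(0.00016384 + 0.0007295401) = 0.02989, since the two samples are independent.
At 99% confidence z* = 2.576; margin = 2.576 × 0.02989 = 0.07700.
The difference is 0.7485 − 0.6744 = 0.0741, so the interval is 0.0741 ± 0.07700 = (-0.0029, 0.1511).

(-0.0029, 0.1511)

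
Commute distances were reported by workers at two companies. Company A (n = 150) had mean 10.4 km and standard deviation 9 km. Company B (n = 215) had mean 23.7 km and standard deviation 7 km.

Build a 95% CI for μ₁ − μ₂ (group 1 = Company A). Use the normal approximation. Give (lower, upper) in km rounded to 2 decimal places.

(-15.02, -11.58)

SE₁ = s₁/√n₁ = 9/√150 = 0.7348; SE₂ = 7/√215 = 0.4774.
Independent samples, unequal variances: SE_diff = √(SE₁² + SE₂²) = √(0.53993104 + 0.22791076) = 0.8763.
z* = 1.960, so margin of error = 1.960 × 0.8763 = 1.7175.
Difference in means = 10.4 − 23.7 = -13.3000.
-13.3000 ± 1.7175 → (-15.02, -11.58).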